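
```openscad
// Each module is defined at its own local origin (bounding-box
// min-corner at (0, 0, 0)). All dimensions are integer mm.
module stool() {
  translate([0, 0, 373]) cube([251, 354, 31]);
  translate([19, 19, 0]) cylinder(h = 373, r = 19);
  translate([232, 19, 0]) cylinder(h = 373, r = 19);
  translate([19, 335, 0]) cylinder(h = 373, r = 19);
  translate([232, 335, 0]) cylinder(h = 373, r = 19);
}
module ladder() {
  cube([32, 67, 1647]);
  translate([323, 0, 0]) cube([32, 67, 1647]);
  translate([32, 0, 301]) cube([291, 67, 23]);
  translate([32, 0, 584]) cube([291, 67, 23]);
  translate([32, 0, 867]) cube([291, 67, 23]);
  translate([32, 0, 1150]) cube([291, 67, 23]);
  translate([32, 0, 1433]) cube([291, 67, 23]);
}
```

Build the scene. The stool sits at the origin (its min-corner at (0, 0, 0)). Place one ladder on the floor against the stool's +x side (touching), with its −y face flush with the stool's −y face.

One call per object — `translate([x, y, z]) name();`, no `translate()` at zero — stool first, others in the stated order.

stool();
translate([251, 0, 0]) ladder();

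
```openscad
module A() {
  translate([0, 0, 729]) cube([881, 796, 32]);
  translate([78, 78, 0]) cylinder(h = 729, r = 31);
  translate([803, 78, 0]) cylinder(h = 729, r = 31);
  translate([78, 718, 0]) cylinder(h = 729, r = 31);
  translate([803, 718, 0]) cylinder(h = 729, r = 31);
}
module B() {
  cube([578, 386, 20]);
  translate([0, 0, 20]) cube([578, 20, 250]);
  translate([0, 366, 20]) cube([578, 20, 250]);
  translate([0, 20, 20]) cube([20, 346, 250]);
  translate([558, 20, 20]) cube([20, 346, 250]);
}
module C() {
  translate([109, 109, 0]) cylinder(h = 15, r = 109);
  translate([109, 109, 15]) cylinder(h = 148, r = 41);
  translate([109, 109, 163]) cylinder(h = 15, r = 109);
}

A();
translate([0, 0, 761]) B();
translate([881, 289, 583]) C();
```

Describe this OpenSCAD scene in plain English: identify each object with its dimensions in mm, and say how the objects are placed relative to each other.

A is a rectangular dining table. The top is 881×796×32 mm with its upper surface at z = 761 mm. It stands on four round legs of 62 mm diameter, each leg's bounding box inset 47 mm from the nearest pair of top edges, running from the floor to the underside of the top.

B is an open storage box with external size 578×386×270 mm and wall thickness 20 mm (the base is also 20 mm thick). The base covers the whole footprint; the four walls stand on the base, with the y-facing walls full-width and the x-facing walls fitting between their inner faces.

C is a spool: two coaxial disc flanges of radius 109 mm and thickness 15 mm, joined by a core cylinder of radius 41 mm and height 148 mm. The lower flange rests on z = 0 and the three cylinders share a vertical axis.

The open box is on top of the table. The spool is beside the table with their tops flush at z = 761.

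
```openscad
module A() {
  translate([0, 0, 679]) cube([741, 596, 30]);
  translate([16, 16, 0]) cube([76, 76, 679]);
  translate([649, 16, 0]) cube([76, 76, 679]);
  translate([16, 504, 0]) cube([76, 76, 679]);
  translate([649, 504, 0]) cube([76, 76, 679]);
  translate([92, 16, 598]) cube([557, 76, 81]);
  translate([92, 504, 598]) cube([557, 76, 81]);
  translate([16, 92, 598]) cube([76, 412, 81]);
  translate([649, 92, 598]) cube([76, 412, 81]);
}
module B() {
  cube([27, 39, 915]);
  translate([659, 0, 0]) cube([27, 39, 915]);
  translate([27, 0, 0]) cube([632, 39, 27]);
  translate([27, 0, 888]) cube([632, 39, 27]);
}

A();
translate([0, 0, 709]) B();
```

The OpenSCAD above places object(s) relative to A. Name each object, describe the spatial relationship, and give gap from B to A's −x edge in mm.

The picture frame's min-x is at 0; the table's min-x is 0; gap = 0 mm.

A is a table. B is a picture frame. The picture frame is on top of the table. The gap from the picture frame to the table's −x edge is 0 mm.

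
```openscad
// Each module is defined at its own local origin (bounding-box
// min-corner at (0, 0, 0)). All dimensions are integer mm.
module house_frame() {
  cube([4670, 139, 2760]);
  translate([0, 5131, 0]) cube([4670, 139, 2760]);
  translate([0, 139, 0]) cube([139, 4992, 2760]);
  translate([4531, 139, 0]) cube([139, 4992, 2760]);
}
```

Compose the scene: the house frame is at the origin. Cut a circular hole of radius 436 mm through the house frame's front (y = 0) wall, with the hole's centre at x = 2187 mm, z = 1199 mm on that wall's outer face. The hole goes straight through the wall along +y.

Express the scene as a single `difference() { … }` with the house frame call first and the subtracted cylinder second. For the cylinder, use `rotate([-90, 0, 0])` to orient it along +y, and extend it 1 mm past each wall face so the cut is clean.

difference() {
  house_frame();
  translate([2187, -1, 1199]) rotate([-90, 0, 0]) cylinder(h = 141, r = 436);
}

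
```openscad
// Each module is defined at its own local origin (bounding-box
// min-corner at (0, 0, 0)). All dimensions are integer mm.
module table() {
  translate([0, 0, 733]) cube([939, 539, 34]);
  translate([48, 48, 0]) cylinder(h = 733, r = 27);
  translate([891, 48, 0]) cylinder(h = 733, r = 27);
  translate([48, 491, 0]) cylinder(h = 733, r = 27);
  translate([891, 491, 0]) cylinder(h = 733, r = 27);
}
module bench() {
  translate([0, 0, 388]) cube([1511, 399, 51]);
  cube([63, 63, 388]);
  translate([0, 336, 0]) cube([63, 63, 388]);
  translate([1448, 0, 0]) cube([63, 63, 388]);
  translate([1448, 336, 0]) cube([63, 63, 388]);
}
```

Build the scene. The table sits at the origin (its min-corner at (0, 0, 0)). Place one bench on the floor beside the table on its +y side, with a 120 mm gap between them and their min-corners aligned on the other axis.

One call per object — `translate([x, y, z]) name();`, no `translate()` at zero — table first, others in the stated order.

table();
translate([0, 659, 0]) bench();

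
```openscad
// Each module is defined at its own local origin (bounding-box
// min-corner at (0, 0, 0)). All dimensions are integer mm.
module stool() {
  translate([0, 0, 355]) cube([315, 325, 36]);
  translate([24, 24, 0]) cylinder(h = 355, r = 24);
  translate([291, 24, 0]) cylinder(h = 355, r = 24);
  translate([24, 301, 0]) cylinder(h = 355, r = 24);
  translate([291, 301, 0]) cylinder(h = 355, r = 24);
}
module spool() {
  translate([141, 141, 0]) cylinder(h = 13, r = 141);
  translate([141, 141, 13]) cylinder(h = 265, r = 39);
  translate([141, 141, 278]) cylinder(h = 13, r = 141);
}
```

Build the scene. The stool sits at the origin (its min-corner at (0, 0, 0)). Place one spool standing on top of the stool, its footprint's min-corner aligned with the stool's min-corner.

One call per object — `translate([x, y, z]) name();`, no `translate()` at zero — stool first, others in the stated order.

stool();
translate([0, 0, 391]) spool();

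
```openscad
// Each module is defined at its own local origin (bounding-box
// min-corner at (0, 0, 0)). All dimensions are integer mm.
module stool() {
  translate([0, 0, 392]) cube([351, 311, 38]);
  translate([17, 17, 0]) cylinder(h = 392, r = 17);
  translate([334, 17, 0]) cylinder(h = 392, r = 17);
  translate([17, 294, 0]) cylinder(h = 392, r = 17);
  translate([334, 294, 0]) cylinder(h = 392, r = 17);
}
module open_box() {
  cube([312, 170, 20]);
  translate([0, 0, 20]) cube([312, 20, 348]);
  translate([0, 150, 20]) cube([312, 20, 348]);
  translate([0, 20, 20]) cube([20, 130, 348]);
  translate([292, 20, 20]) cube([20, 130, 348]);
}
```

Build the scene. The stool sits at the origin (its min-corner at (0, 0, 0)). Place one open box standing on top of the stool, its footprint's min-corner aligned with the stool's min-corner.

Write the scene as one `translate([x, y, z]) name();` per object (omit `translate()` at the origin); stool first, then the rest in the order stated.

stool();
translate([0, 0, 430]) open_box();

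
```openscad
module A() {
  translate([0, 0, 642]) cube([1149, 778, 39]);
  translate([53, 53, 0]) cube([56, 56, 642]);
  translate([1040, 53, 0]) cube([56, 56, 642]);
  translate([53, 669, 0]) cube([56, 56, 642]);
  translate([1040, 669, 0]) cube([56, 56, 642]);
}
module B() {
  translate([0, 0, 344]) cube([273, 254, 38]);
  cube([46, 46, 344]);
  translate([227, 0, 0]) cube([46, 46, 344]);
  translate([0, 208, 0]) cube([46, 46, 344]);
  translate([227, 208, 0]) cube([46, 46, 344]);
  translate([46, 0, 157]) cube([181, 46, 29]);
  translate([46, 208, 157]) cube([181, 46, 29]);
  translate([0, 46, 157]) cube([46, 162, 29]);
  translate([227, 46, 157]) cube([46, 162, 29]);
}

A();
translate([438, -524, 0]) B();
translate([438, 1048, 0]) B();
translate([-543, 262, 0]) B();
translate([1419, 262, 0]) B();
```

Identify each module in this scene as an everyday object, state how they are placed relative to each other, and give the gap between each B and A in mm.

A is a table. B is a stool. Four stools sit around the table at the −y, +y, −x, +x sides. The gap between each stool and the table is 270 mm.

Each stool's nearest face is 270 mm from the table's bounding box.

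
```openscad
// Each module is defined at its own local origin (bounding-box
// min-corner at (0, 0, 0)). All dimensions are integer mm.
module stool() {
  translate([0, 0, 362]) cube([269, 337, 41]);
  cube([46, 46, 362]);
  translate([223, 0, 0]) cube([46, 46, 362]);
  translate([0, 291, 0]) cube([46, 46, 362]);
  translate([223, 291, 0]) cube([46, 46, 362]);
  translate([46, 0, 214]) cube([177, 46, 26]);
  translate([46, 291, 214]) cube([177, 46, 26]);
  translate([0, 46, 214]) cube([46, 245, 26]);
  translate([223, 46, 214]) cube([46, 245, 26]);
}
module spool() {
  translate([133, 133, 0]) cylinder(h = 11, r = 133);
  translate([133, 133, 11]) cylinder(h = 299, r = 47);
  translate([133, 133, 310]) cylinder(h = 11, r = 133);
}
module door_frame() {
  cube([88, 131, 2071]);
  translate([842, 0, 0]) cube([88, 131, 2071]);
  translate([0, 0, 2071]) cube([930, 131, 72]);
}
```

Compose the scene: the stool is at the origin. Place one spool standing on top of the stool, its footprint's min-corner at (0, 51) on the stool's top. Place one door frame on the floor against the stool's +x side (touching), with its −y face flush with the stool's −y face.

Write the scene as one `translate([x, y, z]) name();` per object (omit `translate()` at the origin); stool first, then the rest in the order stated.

stool();
translate([0, 51, 403]) spool();
translate([269, 0, 0]) door_frame();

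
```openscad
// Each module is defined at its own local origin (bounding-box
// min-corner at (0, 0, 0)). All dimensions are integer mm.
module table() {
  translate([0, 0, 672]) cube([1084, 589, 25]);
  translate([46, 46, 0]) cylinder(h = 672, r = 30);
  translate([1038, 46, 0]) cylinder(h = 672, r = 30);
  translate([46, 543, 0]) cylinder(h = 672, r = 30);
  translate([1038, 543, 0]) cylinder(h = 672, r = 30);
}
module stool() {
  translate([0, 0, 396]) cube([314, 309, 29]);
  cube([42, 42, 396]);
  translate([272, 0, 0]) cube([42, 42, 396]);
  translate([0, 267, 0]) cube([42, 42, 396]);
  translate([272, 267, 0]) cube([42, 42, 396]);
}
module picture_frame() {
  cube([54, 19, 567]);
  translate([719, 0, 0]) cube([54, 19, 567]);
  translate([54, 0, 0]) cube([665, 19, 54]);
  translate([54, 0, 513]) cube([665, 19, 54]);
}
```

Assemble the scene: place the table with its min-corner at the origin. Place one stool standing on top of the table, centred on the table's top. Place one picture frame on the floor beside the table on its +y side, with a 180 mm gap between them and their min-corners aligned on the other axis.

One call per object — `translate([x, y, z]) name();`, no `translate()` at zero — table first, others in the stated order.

table();
translate([385, 140, 697]) stool();
translate([0, 769, 0]) picture_frame();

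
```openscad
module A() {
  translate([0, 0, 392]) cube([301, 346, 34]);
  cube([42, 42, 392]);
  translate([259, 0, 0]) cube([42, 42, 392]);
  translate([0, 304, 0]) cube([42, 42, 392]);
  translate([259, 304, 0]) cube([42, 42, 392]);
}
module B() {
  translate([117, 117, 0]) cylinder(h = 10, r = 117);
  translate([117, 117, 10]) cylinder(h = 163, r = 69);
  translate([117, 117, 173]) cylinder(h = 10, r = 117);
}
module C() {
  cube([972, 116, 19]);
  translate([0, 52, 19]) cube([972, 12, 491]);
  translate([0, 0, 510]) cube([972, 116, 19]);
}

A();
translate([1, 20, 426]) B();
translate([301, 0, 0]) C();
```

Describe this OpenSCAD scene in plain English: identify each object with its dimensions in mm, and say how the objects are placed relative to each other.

A is a four-legged stool. The seat is 301×346 mm, 34 mm thick, top at z = 426 mm. It stands on four square legs, each 42×42 mm in cross-section, from z = 0 to the seat underside, each flush with a corner of the seat.

B is a spool: two coaxial disc flanges of radius 117 mm and thickness 10 mm, joined by a core cylinder of radius 69 mm and height 163 mm. The lower flange rests on z = 0 and the three cylinders share a vertical axis.

C is an I-beam lying along x, 972 mm long. Overall section height 529 mm. Two flanges 116 mm wide (y) and 19 mm thick, one on the floor and one at the top; a web 12 mm thick runs between them, centred on the flange width.

The spool is on top of the stool. The I-beam is against the stool's +x side, with their −y faces flush.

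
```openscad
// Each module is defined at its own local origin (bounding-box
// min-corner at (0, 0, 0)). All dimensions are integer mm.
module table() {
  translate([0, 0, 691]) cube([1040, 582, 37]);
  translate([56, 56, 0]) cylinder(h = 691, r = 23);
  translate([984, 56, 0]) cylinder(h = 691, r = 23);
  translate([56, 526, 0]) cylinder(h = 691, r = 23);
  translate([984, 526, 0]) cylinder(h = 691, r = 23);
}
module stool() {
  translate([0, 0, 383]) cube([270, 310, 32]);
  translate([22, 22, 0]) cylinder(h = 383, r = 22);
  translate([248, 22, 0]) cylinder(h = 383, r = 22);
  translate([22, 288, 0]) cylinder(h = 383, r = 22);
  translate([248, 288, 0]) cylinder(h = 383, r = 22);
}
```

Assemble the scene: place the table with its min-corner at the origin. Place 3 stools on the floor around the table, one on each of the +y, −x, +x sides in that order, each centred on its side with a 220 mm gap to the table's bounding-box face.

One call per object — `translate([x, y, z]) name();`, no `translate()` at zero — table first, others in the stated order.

table();
translate([385, 802, 0]) stool();
translate([-490, 136, 0]) stool();
translate([1260, 136, 0]) stool();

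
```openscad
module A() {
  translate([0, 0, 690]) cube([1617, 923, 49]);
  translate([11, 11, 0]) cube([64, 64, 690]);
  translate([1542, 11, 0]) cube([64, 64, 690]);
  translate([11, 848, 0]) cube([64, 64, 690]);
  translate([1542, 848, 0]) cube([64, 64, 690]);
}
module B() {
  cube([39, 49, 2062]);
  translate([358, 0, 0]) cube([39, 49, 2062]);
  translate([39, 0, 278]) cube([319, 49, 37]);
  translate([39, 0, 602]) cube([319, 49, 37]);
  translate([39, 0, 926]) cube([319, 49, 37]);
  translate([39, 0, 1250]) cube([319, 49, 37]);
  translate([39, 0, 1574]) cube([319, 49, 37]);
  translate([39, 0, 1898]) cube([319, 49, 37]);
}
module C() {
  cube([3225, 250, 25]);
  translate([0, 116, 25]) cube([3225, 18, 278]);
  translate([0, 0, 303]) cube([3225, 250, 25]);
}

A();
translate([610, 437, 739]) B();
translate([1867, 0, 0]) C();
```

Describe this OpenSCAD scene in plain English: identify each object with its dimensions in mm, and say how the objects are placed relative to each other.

A is a rectangular dining table. The top is 1617×923×49 mm with its upper surface at z = 739 mm. It stands on four 64×64 mm square legs, each inset 11 mm from the nearest pair of top edges, running from the floor to the underside of the top.

B is a straight ladder. Two 39×49 mm vertical rails, 2062 mm tall, stand 397 mm apart (outside-to-outside) with their front faces coplanar on the −y side. 6 rungs, each 49 mm deep and 37 mm tall, span between the inner faces of the rails, front faces flush with the rails. The lowest rung's underside is at z = 278 mm and rungs are spaced 324 mm apart (underside to underside).

C is an I-beam lying along x, 3225 mm long. Overall section height 328 mm. Two flanges 250 mm wide (y) and 25 mm thick, one on the floor and one at the top; a web 18 mm thick runs between them, centred on the flange width.

The ladder is on top of the table, centred. The I-beam is on the floor beside the table on its +x side.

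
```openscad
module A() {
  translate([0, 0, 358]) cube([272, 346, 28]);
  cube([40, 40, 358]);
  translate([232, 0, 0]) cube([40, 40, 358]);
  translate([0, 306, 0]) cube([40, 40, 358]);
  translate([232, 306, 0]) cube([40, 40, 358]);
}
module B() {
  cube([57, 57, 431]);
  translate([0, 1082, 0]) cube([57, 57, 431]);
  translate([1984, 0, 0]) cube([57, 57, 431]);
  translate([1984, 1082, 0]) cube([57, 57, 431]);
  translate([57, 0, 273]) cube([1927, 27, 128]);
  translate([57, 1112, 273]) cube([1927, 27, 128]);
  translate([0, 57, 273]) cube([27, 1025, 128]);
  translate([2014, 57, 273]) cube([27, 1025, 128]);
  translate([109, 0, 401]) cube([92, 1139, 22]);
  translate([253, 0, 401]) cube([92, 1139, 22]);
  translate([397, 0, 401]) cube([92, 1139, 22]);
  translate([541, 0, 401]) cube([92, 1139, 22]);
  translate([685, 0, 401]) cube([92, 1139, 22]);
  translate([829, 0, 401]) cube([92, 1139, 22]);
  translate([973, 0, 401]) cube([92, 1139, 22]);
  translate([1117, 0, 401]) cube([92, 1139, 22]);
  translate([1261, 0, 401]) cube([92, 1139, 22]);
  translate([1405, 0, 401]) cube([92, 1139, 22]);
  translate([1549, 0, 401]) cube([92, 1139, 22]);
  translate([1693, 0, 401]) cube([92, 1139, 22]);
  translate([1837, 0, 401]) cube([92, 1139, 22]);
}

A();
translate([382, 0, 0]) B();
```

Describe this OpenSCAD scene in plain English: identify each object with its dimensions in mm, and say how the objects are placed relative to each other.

A is a four-legged stool. The seat is 272×346 mm, 28 mm thick, top at z = 386 mm. It stands on four square legs, each 40×40 mm in cross-section, from z = 0 to the seat underside, each flush with a corner of the seat.

B is a bed frame 2041 mm long (x) by 1139 mm wide (y). Four 57×57 mm corner posts, 431 mm tall, at the corners of the footprint. Four rails of 27 mm thickness and 128 mm height run between adjacent posts with their undersides at z = 273 mm, their outer faces flush with the outside of the frame (the two x-running rails run between the posts' inner faces; the two y-running rails run between the posts' inner faces). 13 slats, each 92 mm wide (x) and 22 mm thick, lie across the top of the two x-running rails, running the full 1139 mm width of the frame in y; the slats are evenly spaced along x between the inner faces of the end posts with equal gaps (rounded down to the nearest mm) at the −x end and between each pair — any rounding remainder accumulates at the +x end.

The bed frame is on the floor beside the stool on its +x side.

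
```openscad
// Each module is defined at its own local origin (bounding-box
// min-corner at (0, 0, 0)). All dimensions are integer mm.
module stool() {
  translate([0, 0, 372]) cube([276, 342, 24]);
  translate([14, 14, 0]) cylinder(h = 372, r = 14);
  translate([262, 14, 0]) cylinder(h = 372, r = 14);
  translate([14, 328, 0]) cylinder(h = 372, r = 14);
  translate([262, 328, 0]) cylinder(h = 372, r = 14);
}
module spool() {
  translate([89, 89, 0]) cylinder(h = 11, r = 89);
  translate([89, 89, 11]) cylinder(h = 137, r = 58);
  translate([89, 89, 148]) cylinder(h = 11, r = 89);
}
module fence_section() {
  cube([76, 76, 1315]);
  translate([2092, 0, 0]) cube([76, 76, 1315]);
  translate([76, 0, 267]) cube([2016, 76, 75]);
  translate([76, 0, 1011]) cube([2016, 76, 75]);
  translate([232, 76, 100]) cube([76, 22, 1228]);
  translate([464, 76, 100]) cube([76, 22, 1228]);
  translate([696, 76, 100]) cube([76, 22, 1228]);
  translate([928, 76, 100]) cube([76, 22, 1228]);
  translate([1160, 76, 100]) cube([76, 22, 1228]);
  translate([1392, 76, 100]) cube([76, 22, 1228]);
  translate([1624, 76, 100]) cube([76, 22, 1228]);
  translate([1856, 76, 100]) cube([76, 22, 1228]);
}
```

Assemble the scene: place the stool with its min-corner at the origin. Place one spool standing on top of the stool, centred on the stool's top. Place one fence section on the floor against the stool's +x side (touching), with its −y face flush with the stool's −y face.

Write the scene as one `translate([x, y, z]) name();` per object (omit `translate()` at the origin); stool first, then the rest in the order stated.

stool();
translate([49, 82, 396]) spool();
translate([276, 0, 0]) fence_section();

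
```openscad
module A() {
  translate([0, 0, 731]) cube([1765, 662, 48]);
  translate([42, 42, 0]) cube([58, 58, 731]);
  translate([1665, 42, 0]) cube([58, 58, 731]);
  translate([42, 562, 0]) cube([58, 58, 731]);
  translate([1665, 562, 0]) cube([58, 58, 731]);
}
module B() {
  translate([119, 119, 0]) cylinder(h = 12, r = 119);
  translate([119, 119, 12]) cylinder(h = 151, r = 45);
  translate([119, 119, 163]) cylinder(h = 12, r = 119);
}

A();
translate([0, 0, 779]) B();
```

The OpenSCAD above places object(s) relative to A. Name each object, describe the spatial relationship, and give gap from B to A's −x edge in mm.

A is a table. B is a spool. The spool is on top of the table. The gap from the spool to the table's −x edge is 0 mm.

The spool's min-x is at 0; the table's min-x is 0; gap = 0 mm.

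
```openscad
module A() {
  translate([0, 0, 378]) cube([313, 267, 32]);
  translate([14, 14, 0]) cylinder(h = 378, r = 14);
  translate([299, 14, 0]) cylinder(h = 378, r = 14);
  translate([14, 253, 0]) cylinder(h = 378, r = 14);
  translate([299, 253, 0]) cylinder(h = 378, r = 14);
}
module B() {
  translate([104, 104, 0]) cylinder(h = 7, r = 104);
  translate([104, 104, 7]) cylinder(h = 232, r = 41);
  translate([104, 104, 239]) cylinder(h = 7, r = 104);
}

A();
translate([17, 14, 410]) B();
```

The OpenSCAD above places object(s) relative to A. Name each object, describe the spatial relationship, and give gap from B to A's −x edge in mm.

The spool's min-x is at 17; the stool's min-x is 0; gap = 17 mm.

A is a stool. B is a spool. The spool is on top of the stool. The gap from the spool to the stool's −x edge is 17 mm.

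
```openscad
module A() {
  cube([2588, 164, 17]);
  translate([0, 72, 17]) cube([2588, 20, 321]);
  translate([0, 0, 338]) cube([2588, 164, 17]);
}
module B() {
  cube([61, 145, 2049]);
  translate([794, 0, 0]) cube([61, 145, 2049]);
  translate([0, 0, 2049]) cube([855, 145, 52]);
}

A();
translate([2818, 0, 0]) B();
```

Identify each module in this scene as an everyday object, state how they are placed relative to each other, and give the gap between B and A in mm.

The door frame's nearest face is 230 mm from the I-beam's +x face.

A is an I-beam. B is a door frame. The door frame is on the floor beside the I-beam on its +x side. The gap between the door frame and the I-beam is 230 mm.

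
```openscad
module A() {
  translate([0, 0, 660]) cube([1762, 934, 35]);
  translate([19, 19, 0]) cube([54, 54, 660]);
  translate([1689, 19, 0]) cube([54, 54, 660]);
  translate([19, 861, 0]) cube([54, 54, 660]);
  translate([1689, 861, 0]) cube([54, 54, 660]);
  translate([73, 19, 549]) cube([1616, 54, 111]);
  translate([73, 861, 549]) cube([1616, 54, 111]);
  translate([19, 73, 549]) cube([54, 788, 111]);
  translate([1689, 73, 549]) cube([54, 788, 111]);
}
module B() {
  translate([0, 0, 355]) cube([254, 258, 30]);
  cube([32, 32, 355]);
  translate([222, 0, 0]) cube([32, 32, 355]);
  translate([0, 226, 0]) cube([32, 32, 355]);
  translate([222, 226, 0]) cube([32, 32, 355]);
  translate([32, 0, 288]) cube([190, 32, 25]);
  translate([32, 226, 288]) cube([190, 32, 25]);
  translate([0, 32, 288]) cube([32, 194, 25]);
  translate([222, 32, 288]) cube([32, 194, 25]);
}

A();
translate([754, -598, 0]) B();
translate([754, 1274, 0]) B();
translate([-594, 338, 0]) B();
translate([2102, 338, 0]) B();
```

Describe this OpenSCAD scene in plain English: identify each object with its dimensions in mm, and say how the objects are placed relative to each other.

A is a rectangular dining table. The top is 1762×934×35 mm with its upper surface at z = 695 mm. It stands on four 54×54 mm square legs, each inset 19 mm from the nearest pair of top edges, running from the floor to the underside of the top. Four apron rails, 54 mm thick and 111 mm tall, run between adjacent legs with their top edges flush with the underside of the top and their outer faces flush with the legs' outer faces.

B is a four-legged stool. The seat is a 254×258×30 mm slab whose top surface is at z = 385 mm; four square legs, each 32×32 mm in cross-section, run from the floor (z = 0) to the underside of the seat, each flush with a corner of the seat. Four stretchers, 32 mm wide and 25 mm tall, connect adjacent legs with their undersides at z = 288 mm, each running between the inner faces of the legs it joins and aligned with the legs' outer faces on the other axis.

Four stools sit around the table at the −y, +y, −x, +x sides.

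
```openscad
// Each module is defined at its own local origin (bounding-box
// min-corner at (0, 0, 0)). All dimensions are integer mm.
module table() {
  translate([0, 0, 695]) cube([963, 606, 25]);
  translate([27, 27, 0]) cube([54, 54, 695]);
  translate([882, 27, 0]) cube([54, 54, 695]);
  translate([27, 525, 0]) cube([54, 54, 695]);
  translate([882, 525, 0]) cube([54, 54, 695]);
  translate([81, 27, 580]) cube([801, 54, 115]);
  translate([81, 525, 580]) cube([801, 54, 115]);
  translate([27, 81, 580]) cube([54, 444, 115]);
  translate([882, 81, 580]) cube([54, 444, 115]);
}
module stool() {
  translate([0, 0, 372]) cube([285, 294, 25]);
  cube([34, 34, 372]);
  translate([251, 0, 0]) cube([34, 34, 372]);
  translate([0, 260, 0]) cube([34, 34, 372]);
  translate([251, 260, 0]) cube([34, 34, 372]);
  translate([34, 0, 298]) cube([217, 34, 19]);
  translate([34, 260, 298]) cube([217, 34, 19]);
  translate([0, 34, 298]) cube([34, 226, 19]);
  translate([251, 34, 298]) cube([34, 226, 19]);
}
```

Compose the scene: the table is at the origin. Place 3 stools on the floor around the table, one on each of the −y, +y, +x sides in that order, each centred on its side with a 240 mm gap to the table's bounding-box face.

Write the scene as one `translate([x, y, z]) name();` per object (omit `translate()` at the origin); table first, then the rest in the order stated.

table();
translate([339, -534, 0]) stool();
translate([339, 846, 0]) stool();
translate([1203, 156, 0]) stool();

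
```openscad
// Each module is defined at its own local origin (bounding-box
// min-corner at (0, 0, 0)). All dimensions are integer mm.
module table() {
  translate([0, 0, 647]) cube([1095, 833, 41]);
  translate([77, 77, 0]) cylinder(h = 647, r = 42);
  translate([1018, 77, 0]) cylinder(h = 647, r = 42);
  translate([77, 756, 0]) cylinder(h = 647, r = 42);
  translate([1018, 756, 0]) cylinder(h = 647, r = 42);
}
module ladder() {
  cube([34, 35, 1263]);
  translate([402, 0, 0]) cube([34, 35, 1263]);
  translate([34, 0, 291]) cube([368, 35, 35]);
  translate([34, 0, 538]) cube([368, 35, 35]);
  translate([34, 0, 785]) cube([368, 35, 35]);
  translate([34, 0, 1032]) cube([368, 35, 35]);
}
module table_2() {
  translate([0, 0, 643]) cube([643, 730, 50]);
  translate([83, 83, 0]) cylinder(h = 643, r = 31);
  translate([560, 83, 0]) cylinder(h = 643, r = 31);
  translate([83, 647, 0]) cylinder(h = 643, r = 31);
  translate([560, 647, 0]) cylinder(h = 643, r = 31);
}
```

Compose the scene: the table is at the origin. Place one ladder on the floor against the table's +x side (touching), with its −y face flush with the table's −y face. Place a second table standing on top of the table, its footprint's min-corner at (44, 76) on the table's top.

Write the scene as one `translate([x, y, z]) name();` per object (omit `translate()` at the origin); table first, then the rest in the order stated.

table();
translate([1095, 0, 0]) ladder();
translate([44, 76, 688]) table_2();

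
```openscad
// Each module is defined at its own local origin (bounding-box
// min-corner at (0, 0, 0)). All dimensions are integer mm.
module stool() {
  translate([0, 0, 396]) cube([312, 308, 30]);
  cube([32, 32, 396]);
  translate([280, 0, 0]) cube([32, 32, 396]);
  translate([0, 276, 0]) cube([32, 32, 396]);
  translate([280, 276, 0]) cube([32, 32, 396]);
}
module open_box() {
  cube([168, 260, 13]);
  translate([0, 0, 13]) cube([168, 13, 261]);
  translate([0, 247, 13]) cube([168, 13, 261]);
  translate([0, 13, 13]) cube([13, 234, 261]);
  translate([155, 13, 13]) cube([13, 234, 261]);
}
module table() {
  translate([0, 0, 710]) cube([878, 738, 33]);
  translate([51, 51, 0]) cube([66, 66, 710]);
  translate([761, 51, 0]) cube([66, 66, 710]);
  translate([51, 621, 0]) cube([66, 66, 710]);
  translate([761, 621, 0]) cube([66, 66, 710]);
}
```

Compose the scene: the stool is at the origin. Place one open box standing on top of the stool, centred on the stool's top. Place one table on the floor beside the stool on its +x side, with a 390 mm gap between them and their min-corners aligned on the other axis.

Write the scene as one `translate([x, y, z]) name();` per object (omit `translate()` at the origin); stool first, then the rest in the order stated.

stool();
translate([72, 24, 426]) open_box();
translate([702, 0, 0]) table();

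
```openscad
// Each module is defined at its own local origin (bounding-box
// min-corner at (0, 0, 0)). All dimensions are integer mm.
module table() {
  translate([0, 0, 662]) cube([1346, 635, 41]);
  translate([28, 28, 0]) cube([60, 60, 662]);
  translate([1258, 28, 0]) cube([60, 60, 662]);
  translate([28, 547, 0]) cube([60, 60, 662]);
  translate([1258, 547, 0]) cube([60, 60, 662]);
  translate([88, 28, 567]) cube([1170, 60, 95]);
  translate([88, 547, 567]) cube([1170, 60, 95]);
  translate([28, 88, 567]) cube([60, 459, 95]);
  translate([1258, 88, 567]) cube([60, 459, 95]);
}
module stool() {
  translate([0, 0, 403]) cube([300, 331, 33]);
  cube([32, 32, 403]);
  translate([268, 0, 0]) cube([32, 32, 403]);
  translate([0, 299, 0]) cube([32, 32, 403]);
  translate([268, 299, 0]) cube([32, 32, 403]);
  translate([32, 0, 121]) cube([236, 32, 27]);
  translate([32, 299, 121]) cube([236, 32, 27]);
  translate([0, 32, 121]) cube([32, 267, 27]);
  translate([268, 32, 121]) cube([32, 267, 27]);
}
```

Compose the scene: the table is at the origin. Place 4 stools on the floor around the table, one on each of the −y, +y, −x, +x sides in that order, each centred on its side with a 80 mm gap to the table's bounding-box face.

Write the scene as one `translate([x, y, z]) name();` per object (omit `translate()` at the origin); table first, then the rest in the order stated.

table();
translate([523, -411, 0]) stool();
translate([523, 715, 0]) stool();
translate([-380, 152, 0]) stool();
translate([1426, 152, 0]) stool();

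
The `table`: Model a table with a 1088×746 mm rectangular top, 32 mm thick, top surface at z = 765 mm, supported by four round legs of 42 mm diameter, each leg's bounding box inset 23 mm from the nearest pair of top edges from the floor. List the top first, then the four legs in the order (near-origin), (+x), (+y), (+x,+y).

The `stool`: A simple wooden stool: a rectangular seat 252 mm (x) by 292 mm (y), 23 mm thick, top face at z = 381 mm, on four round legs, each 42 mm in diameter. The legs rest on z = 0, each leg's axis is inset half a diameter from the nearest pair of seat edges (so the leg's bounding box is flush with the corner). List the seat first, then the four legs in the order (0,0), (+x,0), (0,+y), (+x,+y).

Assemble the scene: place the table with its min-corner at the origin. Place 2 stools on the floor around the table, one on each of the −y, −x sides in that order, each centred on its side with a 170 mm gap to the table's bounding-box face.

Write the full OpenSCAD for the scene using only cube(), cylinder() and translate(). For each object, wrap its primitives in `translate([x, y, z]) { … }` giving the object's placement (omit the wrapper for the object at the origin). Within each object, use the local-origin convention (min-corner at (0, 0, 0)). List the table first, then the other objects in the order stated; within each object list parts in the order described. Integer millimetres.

translate([0, 0, 733]) cube([1088, 746, 32]);
translate([44, 44, 0]) cylinder(h = 733, r = 21);
translate([1044, 44, 0]) cylinder(h = 733, r = 21);
translate([44, 702, 0]) cylinder(h = 733, r = 21);
translate([1044, 702, 0]) cylinder(h = 733, r = 21);
translate([418, -462, 0]) {
  translate([0, 0, 358]) cube([252, 292, 23]);
  translate([21, 21, 0]) cylinder(h = 358, r = 21);
  translate([231, 21, 0]) cylinder(h = 358, r = 21);
  translate([21, 271, 0]) cylinder(h = 358, r = 21);
  translate([231, 271, 0]) cylinder(h = 358, r = 21);
}
translate([-422, 227, 0]) {
  translate([0, 0, 358]) cube([252, 292, 23]);
  translate([21, 21, 0]) cylinder(h = 358, r = 21);
  translate([231, 21, 0]) cylinder(h = 358, r = 21);
  translate([21, 271, 0]) cylinder(h = 358, r = 21);
  translate([231, 271, 0]) cylinder(h = 358, r = 21);
}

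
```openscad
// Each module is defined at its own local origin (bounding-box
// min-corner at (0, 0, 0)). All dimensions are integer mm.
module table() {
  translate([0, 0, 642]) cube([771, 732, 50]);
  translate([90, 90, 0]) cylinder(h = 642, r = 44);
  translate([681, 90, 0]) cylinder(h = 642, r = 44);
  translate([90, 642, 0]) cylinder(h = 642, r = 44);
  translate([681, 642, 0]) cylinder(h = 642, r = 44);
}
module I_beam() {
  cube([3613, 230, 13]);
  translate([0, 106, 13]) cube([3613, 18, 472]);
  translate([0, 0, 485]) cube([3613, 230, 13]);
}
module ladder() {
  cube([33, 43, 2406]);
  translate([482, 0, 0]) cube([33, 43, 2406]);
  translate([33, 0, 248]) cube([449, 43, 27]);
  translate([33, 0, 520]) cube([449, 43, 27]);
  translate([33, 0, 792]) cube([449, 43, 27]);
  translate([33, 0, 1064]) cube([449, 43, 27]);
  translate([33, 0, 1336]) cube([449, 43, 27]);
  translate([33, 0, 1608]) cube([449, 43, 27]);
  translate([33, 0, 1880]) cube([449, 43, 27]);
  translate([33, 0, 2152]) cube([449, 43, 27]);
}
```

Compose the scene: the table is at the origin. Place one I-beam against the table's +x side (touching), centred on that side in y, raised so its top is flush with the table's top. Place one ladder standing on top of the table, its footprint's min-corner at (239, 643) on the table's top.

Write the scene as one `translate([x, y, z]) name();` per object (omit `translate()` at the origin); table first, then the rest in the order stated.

table();
translate([771, 251, 194]) I_beam();
translate([239, 643, 692]) ladder();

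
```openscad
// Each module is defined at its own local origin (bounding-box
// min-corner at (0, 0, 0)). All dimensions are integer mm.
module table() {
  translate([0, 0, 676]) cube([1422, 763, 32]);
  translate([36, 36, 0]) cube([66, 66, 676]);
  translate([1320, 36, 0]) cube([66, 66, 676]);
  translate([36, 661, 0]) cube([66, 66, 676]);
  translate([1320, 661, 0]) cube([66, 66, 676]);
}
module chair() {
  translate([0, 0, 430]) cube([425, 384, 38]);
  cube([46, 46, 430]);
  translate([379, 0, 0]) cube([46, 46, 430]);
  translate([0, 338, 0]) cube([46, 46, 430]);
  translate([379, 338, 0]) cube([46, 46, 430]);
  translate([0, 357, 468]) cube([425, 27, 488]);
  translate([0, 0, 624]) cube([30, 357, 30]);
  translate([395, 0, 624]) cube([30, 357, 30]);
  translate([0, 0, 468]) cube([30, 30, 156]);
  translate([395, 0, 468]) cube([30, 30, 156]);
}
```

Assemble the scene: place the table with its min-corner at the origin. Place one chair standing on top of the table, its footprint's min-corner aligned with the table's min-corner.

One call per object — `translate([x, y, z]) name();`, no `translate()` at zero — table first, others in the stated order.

table();
translate([0, 0, 708]) chair();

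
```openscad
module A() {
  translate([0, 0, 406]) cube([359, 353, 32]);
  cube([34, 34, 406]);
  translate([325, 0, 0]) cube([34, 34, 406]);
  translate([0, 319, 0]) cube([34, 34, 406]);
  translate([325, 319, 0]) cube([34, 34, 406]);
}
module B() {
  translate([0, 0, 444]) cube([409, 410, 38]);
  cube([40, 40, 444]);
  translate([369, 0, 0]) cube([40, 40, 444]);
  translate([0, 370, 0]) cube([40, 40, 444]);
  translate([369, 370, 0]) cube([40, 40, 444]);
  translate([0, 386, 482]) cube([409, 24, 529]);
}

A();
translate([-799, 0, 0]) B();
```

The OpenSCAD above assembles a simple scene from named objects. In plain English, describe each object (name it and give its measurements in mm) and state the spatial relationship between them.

A is a simple wooden stool: a rectangular seat 359 mm (x) by 353 mm (y), 32 mm thick, top face at z = 438 mm, on four square legs, each 34×34 mm in cross-section. The legs rest on z = 0, each flush with a corner of the seat.

B is a chair: 409×410 mm seat, 38 mm thick, top at z = 482 mm, on four 40 mm square corner legs flush with the seat edges. A 24 mm thick backrest slab spans the full seat width, extending 529 mm above the seat top, its back face flush with the seat's +y edge.

The chair is on the floor beside the stool on its −x side.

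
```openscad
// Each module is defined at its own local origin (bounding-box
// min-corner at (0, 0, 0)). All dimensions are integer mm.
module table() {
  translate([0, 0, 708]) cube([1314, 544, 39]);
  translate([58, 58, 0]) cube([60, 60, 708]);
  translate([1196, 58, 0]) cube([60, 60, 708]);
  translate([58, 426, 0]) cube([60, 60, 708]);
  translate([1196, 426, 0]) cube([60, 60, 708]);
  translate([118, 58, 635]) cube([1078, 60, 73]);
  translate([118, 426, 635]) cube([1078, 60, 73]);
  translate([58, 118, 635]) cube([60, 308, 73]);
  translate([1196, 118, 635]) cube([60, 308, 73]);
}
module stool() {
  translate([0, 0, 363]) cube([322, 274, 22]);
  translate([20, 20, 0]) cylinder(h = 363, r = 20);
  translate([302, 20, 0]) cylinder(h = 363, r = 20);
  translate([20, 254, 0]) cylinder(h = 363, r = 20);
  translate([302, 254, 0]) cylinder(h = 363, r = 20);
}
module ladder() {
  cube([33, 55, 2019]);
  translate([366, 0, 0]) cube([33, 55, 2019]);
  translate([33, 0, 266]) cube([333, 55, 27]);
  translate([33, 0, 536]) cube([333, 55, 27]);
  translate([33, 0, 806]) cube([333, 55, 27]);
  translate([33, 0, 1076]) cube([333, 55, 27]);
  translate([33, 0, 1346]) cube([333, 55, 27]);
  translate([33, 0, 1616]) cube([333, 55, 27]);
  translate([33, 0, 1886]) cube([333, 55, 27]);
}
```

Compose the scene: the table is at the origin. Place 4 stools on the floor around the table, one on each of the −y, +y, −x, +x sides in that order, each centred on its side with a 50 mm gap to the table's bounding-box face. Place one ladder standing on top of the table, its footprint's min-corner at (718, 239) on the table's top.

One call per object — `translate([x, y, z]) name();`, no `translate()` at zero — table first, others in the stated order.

table();
translate([496, -324, 0]) stool();
translate([496, 594, 0]) stool();
translate([-372, 135, 0]) stool();
translate([1364, 135, 0]) stool();
translate([718, 239, 747]) ladder();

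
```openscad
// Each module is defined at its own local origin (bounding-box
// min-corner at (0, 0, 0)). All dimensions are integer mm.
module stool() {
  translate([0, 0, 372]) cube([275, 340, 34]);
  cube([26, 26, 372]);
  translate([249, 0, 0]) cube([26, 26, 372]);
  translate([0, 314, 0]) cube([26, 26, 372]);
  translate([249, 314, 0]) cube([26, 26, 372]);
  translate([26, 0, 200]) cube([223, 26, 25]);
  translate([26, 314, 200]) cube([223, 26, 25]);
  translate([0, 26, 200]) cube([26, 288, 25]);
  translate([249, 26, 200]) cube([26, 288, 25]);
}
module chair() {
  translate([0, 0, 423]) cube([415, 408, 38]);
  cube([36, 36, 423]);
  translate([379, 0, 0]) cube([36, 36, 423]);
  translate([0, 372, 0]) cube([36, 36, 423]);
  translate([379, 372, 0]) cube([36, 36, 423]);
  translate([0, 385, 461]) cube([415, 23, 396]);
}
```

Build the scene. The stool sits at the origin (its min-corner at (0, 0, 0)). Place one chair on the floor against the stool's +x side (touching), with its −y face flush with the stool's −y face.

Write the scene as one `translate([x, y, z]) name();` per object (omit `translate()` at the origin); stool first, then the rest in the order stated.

stool();
translate([275, 0, 0]) chair();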